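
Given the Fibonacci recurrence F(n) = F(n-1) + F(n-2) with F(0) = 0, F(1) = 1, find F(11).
Computing the sequence terms:
0, 1, 1, 2, 3, 5, 8, 13, 21, 34, 55, 89

89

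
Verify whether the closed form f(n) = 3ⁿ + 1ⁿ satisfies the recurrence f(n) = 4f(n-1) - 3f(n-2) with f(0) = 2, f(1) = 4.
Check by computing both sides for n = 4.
From the recurrence with f(0) = 2, f(1) = 4:
  f(0) = 2, f(1) = 4, f(2) = 10, f(3) = 28, f(4) = 82
  so the recurrence gives f(4) = 82.
From the proposed closed form f(n) = 3ⁿ + 1ⁿ:
  f(4) = 82.
Both sides give 82 at n = 4, and the initial condition(s) match, so the closed form is consistent.

Yes, the closed form is correct.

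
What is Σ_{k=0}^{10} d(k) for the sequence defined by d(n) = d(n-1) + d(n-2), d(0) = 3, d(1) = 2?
Computing the sequence terms: 3, 2, 5, 7, 12, 19, 31, 50, 81, 131, 212
Adding these values together:

553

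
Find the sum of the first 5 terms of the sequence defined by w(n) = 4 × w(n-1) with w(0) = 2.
Computing the sequence terms: 2, 8, 32, 128, 512
Adding these values together:

682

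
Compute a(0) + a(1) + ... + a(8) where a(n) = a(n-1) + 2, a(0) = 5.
Computing the sequence terms: 5, 7, 9, 11, 13, 15, 17, 19, 21
Adding these values together:

117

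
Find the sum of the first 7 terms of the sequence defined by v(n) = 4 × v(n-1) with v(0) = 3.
Computing the sequence terms: 3, 12, 48, 192, 768, 3072, 12288
Adding these values together:

16383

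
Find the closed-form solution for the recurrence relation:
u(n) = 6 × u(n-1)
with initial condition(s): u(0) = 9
Recurrence: u(n) = 6 × u(n-1), initial: u(0) = 9.
Each term is 6 times the previous, so this is geometric with ratio 6. After n steps: u(n) = u(0)·6ⁿ = 9·6ⁿ.

u(n) = 9·6ⁿ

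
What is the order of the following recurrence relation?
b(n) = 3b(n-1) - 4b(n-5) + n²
The order is the largest lag k for which b(n-k) appears. Here the deepest term is b(n-5) (the n² term is non-homogeneous and does not affect the order), so the order is 5.

Order 5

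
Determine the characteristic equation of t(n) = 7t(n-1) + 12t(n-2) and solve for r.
Substitute t(n) = rⁿ and divide through by rⁿ⁻²: r² - 7r - 12 = 0
Discriminant: 7² + 4·12 = 97, not a perfect square, so by the quadratic formula r = (7 ± √97)/2.
General solution: t(n) = A·r₁ⁿ + B·r₂ⁿ where r₁,r₂ = (7 ± √97)/2

Characteristic: r² - 7r - 12 = 0, Roots: r = (7 ± √97)/2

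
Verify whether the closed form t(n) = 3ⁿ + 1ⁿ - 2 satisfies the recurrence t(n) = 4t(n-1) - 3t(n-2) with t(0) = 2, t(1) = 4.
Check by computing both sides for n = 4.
From the recurrence with t(0) = 2, t(1) = 4:
  t(0) = 2, t(1) = 4, t(2) = 10, t(3) = 28, t(4) = 82
  so the recurrence gives t(4) = 82.
From the proposed closed form t(n) = 3ⁿ + 1ⁿ - 2:
  t(4) = 80.
The recurrence gives 82 but the closed form gives 80, so the closed form does not satisfy the recurrence.

No, the closed form is incorrect.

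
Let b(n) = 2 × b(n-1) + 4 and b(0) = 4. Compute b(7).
Computing step by step:
b(0) = 4
b(1) = 2 × 4 + 4 = 12
b(2) = 2 × 12 + 4 = 28
b(3) = 2 × 28 + 4 = 60
b(4) = 2 × 60 + 4 = 124
b(5) = 2 × 124 + 4 = 252
b(6) = 2 × 252 + 4 = 508
b(7) = 2 × 508 + 4 = 1020

1020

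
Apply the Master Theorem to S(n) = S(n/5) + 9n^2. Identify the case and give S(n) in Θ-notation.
Master Theorem template: S(n) = a·S(n/b) + f(n).
Here: a=1, b=5, f(n)=9n^2
Compute log_b(a) = log_5(1) = 0.
f(n) = 9n^2 = Ω(n^(0+ε)) with ε = 2, and the regularity condition holds (a·f(n/b) = (a/b^2)·f(n) with a/b^2 = 5^-2 < 1). Case 3: S(n) = Θ(f(n)) = Θ(n^2).

Case 3: S(n) = Θ(n^2)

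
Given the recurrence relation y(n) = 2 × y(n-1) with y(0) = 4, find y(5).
Computing step by step:
y(0) = 4
y(1) = 2 × 4 = 8
y(2) = 2 × 8 = 16
y(3) = 2 × 16 = 32
y(4) = 2 × 32 = 64
y(5) = 2 × 64 = 128

128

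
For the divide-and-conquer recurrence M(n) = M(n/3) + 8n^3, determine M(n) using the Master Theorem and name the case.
Master Theorem template: M(n) = a·M(n/b) + f(n).
Here: a=1, b=3, f(n)=8n^3
Compute log_b(a) = log_3(1) = 0.
f(n) = 8n^3 = Ω(n^(0+ε)) with ε = 3, and the regularity condition holds (a·f(n/b) = (a/b^3)·f(n) with a/b^3 = 3^-3 < 1). Case 3: M(n) = Θ(f(n)) = Θ(n^3).

Case 3: M(n) = Θ(n^3)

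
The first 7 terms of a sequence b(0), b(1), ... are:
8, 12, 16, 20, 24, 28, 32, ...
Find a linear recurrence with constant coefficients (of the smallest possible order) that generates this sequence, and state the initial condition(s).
Look for the lowest-order linear relation among consecutive terms.
Observation: consecutive differences are constant (= 4).
Check at n=2: 1·12 + 4 = 16. ✓

b(n) = b(n-1) + 4, b(0) = 8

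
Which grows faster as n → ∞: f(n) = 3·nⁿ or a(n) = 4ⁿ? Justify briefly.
Comparing growth rates:
Growth-rate hierarchy: log n ≺ any polynomial ≺ any exponential cⁿ (c>1) ≺ n! ≺ nⁿ.
super-exponential nⁿ dominates exponential base 4 asymptotically.

f(n) grows faster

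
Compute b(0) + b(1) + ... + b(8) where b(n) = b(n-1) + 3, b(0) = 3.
Computing the sequence terms: 3, 6, 9, 12, 15, 18, 21, 24, 27
Adding these values together:

135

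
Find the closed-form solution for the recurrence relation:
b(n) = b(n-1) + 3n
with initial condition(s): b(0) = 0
Recurrence: b(n) = b(n-1) + 3n, initial: b(0) = 0.
Telescoping: b(n) = b(0) + 3·Σᵢ₌₁ⁿ i = 0 + 3·n(n+1)/2.

b(n) = 3·n(n+1)/2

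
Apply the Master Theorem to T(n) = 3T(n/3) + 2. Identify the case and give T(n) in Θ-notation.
Master Theorem template: T(n) = a·T(n/b) + f(n).
Here: a=3, b=3, f(n)=2
Compute log_b(a) = log_3(3) = 1.
f(n) = 2 = O(n^(1-ε)) with ε = 1. Case 1: T(n) = Θ(n^log_b(a)) = Θ(n).

Case 1: T(n) = Θ(n)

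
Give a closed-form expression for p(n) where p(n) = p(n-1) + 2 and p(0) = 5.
Recurrence: p(n) = p(n-1) + 2, initial: p(0) = 5.
Each step adds 2, so p(n) = p(0) + 2n = 2n + 5.

p(n) = 2n + 5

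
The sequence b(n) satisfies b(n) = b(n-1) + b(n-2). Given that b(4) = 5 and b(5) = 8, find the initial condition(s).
Work backwards using b(k) = b(k+2) - b(k+1):
b(3) = b(5) - b(4) = 8 - 5 = 3
b(2) = b(4) - b(3) = 5 - 3 = 2
b(1) = b(3) - b(2) = 3 - 2 = 1
b(0) = b(2) - b(1) = 2 - 1 = 1

b(0) = 1, b(1) = 1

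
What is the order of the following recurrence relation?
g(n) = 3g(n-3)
The order is the largest lag k for which g(n-k) appears. Here the deepest term is g(n-3), so the order is 3.

Order 3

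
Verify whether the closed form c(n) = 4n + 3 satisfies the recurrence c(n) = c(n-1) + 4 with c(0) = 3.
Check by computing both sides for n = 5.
From the recurrence with c(0) = 3:
  c(0) = 3, c(1) = 7, c(2) = 11, c(3) = 15, c(4) = 19, c(5) = 23
  so the recurrence gives c(5) = 23.
From the proposed closed form c(n) = 4n + 3:
  c(5) = 23.
Both sides give 23 at n = 5, and the initial condition(s) match, so the closed form is consistent.

Yes, the closed form is correct.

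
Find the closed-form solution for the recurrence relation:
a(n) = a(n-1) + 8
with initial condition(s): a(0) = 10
Recurrence: a(n) = a(n-1) + 8, initial: a(0) = 10.
Each step adds 8, so a(n) = a(0) + 8n = 8n + 10.

a(n) = 8n + 10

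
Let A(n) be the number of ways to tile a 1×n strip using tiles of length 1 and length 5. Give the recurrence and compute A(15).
Condition on the last tile: it has length 1 (leaving a 1×(n-1) strip) or length 5 (leaving a 1×(n-5) strip), so A(n) = A(n-1) + A(n-5) (order-5 linear recurrence).
For 0 ≤ i < 5 only unit tiles fit, so A(i) = 1.
Iterating the recurrence: A(5) = 2, A(6) = 3, A(7) = 4, A(8) = 5, A(9) = 6, A(10) = 8, A(11) = 11, A(12) = 15, A(13) = 20, A(14) = 26, A(15) = 34.

A(n) = A(n-1) + A(n-5), with A(i) = 1 for 0 ≤ i < 5; A(15) = 34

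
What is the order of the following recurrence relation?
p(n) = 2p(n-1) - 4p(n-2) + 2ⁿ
The order is the largest lag k for which p(n-k) appears. Here the deepest term is p(n-2) (the 2ⁿ term is non-homogeneous and does not affect the order), so the order is 2.

Order 2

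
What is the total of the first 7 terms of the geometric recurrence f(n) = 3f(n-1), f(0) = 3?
Computing the sequence terms: 3, 9, 27, 81, 243, 729, 2187
Adding these values together:

3279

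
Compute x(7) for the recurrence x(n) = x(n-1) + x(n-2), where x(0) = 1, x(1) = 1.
Computing the sequence terms:
1, 1, 2, 3, 5, 8, 13, 21

21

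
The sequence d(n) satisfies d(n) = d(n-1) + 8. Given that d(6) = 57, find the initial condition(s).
d(6) = d(0) + 6·8, so d(0) = 57 - 48 = 9.

d(0) = 9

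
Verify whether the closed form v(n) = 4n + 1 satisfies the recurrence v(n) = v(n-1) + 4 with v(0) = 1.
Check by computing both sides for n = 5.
From the recurrence with v(0) = 1:
  v(0) = 1, v(1) = 5, v(2) = 9, v(3) = 13, v(4) = 17, v(5) = 21
  so the recurrence gives v(5) = 21.
From the proposed closed form v(n) = 4n + 1:
  v(5) = 21.
Both sides give 21 at n = 5, and the initial condition(s) match, so the closed form is consistent.

Yes, the closed form is correct.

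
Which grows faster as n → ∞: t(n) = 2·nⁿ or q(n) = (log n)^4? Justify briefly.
Comparing growth rates:
Growth-rate hierarchy: log n ≺ any polynomial ≺ any exponential cⁿ (c>1) ≺ n! ≺ nⁿ.
super-exponential nⁿ dominates polylogarithmic (log n)^4 asymptotically.

t(n) grows faster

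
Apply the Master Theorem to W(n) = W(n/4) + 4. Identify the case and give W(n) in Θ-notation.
Master Theorem template: W(n) = a·W(n/b) + f(n).
Here: a=1, b=4, f(n)=4
Compute log_b(a) = log_4(1) = 0.
f(n) = 4 = Θ(1). Case 2: W(n) = Θ(log n).

Case 2: W(n) = Θ(log n)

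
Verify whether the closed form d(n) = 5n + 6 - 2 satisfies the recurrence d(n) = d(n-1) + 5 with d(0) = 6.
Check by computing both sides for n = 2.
From the recurrence with d(0) = 6:
  d(0) = 6, d(1) = 11, d(2) = 16
  so the recurrence gives d(2) = 16.
From the proposed closed form d(n) = 5n + 6 - 2:
  d(2) = 14.
The recurrence gives 16 but the closed form gives 14, so the closed form does not satisfy the recurrence.

No, the closed form is incorrect.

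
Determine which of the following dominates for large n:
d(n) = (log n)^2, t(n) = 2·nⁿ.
Comparing growth rates:
Growth-rate hierarchy: log n ≺ any polynomial ≺ any exponential cⁿ (c>1) ≺ n! ≺ nⁿ.
super-exponential nⁿ dominates polylogarithmic (log n)^2 asymptotically.

t(n) grows faster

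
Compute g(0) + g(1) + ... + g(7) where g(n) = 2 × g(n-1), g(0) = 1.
Computing the sequence terms: 1, 2, 4, 8, 16, 32, 64, 128
Adding these values together:

255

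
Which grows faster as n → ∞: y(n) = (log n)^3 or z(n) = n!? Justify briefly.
Comparing growth rates:
Growth-rate hierarchy: log n ≺ any polynomial ≺ any exponential cⁿ (c>1) ≺ n! ≺ nⁿ.
factorial dominates polylogarithmic (log n)^3 asymptotically.

z(n) grows faster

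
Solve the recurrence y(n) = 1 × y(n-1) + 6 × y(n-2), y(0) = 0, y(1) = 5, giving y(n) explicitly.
Recurrence: y(n) = 1 × y(n-1) + 6 × y(n-2), initial: y(0) = 0, y(1) = 5.
Characteristic equation: r² - 1r - 6 = 0, which factors as (r - 3)(r + 2) = 0, so r = 3, -2. General solution y(n) = A·3ⁿ + B·(-2)ⁿ. From y(0) = 0: A + B = 0. From y(1) = 5: 3A - 2B = 5. Solving gives A = 1, B = -1.

y(n) = 3ⁿ - (-2)ⁿ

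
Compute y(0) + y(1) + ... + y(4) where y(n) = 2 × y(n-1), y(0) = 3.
Computing the sequence terms: 3, 6, 12, 24, 48
Adding these values together:

93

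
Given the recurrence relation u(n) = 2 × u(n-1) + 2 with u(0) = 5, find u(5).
Computing step by step:
u(0) = 5
u(1) = 2 × 5 + 2 = 12
u(2) = 2 × 12 + 2 = 26
u(3) = 2 × 26 + 2 = 54
u(4) = 2 × 54 + 2 = 110
u(5) = 2 × 110 + 2 = 222

222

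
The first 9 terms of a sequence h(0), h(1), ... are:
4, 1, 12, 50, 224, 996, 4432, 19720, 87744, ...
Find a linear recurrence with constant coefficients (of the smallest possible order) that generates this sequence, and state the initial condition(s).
Look for the lowest-order linear relation among consecutive terms.
Observation: h(n) - 4·h(n-1) - (2)·h(n-2) = 0 holds for the shown terms, and no order-1 relation h(n) = α·h(n-1) + β fits.
Check at n=3: 4·12 + (2)·1 = 50. ✓

h(n) = 4h(n-1) + 2h(n-2), h(0) = 4, h(1) = 1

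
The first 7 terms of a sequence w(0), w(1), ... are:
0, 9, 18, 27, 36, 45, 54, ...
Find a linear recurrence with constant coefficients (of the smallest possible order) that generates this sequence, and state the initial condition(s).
Look for the lowest-order linear relation among consecutive terms.
Observation: consecutive differences are constant (= 9).
Check at n=2: 1·9 + 9 = 18. ✓

w(n) = w(n-1) + 9, w(0) = 0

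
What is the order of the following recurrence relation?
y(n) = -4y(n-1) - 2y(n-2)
The order is the largest lag k for which y(n-k) appears. Here the deepest term is y(n-2), so the order is 2.

Order 2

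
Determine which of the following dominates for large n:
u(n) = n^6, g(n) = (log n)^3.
Comparing growth rates:
Growth-rate hierarchy: log n ≺ any polynomial ≺ any exponential cⁿ (c>1) ≺ n! ≺ nⁿ.
polynomial degree 6 dominates polylogarithmic (log n)^3 asymptotically.

u(n) grows faster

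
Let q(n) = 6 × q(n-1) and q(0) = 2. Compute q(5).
Computing step by step:
q(0) = 2
q(1) = 6 × 2 = 12
q(2) = 6 × 12 = 72
q(3) = 6 × 72 = 432
q(4) = 6 × 432 = 2592
q(5) = 6 × 2592 = 15552

15552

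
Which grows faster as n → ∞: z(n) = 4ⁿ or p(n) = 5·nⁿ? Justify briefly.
Comparing growth rates:
Growth-rate hierarchy: log n ≺ any polynomial ≺ any exponential cⁿ (c>1) ≺ n! ≺ nⁿ.
super-exponential nⁿ dominates exponential base 4 asymptotically.

p(n) grows faster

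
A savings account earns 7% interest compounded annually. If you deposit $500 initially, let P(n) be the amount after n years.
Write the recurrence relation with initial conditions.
Each year the balance grows by 7%, i.e. is multiplied by 1 + 7/100 = 1.07, so P(n) = 1.07 × P(n-1). The initial deposit gives P(0) = 500.
Unrolling gives the closed form P(n) = 500 × (1.07)ⁿ.

P(n) = 1.07 × P(n-1), P(0) = 500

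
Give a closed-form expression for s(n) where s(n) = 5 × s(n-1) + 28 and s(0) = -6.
Recurrence: s(n) = 5 × s(n-1) + 28, initial: s(0) = -6.
Try s(n) = A·5ⁿ + C. Substituting: A·5ⁿ + C = 5(A·5ⁿ⁻¹ + C) + 28 = A·5ⁿ + 5C + 28, so C = 5C + 28, giving C = -7. Then s(0) = A - 7 = -6 gives A = 1.

s(n) = 5ⁿ - 7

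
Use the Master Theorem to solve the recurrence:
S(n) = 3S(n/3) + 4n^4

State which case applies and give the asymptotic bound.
Master Theorem template: S(n) = a·S(n/b) + f(n).
Here: a=3, b=3, f(n)=4n^4
Compute log_b(a) = log_3(3) = 1.
f(n) = 4n^4 = Ω(n^(1+ε)) with ε = 3, and the regularity condition holds (a·f(n/b) = (a/b^4)·f(n) with a/b^4 = 3^-3 < 1). Case 3: S(n) = Θ(f(n)) = Θ(n^4).

Case 3: S(n) = Θ(n^4)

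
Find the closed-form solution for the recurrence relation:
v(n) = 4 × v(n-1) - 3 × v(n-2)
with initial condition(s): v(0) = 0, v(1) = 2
Recurrence: v(n) = 4 × v(n-1) - 3 × v(n-2), initial: v(0) = 0, v(1) = 2.
Characteristic equation: r² - 4r + 3 = 0, which factors as (r - 3)(r - 1) = 0, so r = 3, 1. General solution v(n) = A·3ⁿ + B·1ⁿ. From v(0) = 0: A + B = 0. From v(1) = 2: 3A + 1B = 2. Solving gives A = 1, B = -1.

v(n) = 3ⁿ - 1ⁿ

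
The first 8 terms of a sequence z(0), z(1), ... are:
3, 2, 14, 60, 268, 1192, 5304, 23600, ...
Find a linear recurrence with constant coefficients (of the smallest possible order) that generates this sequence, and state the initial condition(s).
Look for the lowest-order linear relation among consecutive terms.
Observation: z(n) - 4·z(n-1) - (2)·z(n-2) = 0 holds for the shown terms, and no order-1 relation z(n) = α·z(n-1) + β fits.
Check at n=3: 4·14 + (2)·2 = 60. ✓

z(n) = 4z(n-1) + 2z(n-2), z(0) = 3, z(1) = 2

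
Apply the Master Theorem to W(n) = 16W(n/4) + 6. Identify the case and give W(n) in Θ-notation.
Master Theorem template: W(n) = a·W(n/b) + f(n).
Here: a=16, b=4, f(n)=6
Compute log_b(a) = log_4(16) = 2.
f(n) = 6 = O(n^(2-ε)) with ε = 2. Case 1: W(n) = Θ(n^log_b(a)) = Θ(n^2).

Case 1: W(n) = Θ(n^2)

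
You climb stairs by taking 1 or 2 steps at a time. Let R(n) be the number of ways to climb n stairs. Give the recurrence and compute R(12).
Condition on the size of the last step (1 to 2): before it there were n-1, …, n-2 stairs climbed, and these cases are disjoint, so R(n) = R(n-1) + R(n-2) (Fibonacci-type sequence).
Initial conditions by direct count (compositions of i into parts ≤ 2): R(1) = 1; R(2) = 2.
Iterating the recurrence: R(3) = 3, R(4) = 5, R(5) = 8, R(6) = 13, R(7) = 21, R(8) = 34, R(9) = 55, R(10) = 89, R(11) = 144, R(12) = 233.

R(n) = R(n-1) + R(n-2), R(1) = 1, R(2) = 2; R(12) = 233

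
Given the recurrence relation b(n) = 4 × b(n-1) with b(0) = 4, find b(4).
Computing step by step:
b(0) = 4
b(1) = 4 × 4 = 16
b(2) = 4 × 16 = 64
b(3) = 4 × 64 = 256
b(4) = 4 × 256 = 1024

1024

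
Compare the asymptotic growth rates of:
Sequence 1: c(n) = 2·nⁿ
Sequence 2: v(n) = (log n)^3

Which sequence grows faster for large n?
Comparing growth rates:
Growth-rate hierarchy: log n ≺ any polynomial ≺ any exponential cⁿ (c>1) ≺ n! ≺ nⁿ.
super-exponential nⁿ dominates polylogarithmic (log n)^3 asymptotically.

c(n) grows faster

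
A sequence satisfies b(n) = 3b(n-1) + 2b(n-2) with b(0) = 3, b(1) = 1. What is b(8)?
Computing the sequence terms:
3, 1, 9, 29, 105, 373, 1329, 4733, 16857

16857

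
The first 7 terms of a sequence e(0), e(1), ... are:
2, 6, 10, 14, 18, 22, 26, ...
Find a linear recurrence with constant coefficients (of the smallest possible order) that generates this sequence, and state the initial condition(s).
Look for the lowest-order linear relation among consecutive terms.
Observation: consecutive differences are constant (= 4).
Check at n=2: 1·6 + 4 = 10. ✓

e(n) = e(n-1) + 4, e(0) = 2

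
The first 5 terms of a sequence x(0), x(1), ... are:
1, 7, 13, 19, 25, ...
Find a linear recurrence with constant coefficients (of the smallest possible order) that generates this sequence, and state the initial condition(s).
Look for the lowest-order linear relation among consecutive terms.
Observation: consecutive differences are constant (= 6).
Check at n=2: 1·7 + 6 = 13. ✓

x(n) = x(n-1) + 6, x(0) = 1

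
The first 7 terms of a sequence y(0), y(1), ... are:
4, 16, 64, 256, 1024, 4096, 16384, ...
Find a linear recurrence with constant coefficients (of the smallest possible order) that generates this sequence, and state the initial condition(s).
Look for the lowest-order linear relation among consecutive terms.
Observation: each term is 4× the previous.
Check at n=2: 4·16 = 64. ✓

y(n) = 4 × y(n-1), y(0) = 4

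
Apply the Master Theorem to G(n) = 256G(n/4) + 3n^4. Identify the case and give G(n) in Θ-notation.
Master Theorem template: G(n) = a·G(n/b) + f(n).
Here: a=256, b=4, f(n)=3n^4
Compute log_b(a) = log_4(256) = 4.
f(n) = 3n^4 = Θ(n^4). Case 2: G(n) = Θ(n^4 log n).

Case 2: G(n) = Θ(n^4 log n)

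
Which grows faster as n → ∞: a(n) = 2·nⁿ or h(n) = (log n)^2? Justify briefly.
Comparing growth rates:
Growth-rate hierarchy: log n ≺ any polynomial ≺ any exponential cⁿ (c>1) ≺ n! ≺ nⁿ.
super-exponential nⁿ dominates polylogarithmic (log n)^2 asymptotically.

a(n) grows faster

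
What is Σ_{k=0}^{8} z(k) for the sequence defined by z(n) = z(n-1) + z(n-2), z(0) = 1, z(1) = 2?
Computing the sequence terms: 1, 2, 3, 5, 8, 13, 21, 34, 55
Adding these values together:

142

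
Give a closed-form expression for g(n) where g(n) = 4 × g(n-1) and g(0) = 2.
Recurrence: g(n) = 4 × g(n-1), initial: g(0) = 2.
Each term is 4 times the previous, so this is geometric with ratio 4. After n steps: g(n) = g(0)·4ⁿ = 2·4ⁿ.

g(n) = 2·4ⁿ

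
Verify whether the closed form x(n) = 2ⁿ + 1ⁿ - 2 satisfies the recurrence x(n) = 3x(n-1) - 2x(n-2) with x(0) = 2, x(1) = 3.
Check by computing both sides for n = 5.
From the recurrence with x(0) = 2, x(1) = 3:
  x(0) = 2, x(1) = 3, x(2) = 5, x(3) = 9, x(4) = 17, x(5) = 33
  so the recurrence gives x(5) = 33.
From the proposed closed form x(n) = 2ⁿ + 1ⁿ - 2:
  x(5) = 31.
The recurrence gives 33 but the closed form gives 31, so the closed form does not satisfy the recurrence.

No, the closed form is incorrect.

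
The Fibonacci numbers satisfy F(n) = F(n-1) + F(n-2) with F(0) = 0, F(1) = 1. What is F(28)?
Computing the sequence terms:
0, 1, 1, 2, 3, 5, 8, 13, 21, 34, 55, 89, 144, 233, 377, 610, 987, 1597, 2584, 4181, 6765, 10946, 17711, 28657, 46368, 75025, 121393, 196418, 317811

317811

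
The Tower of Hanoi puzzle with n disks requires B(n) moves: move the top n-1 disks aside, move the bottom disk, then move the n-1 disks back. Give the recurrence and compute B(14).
Moving n disks = move the top n-1 disks aside (B(n-1) moves) + move the largest disk (1 move) + move the n-1 disks back on top (B(n-1) moves), so B(n) = 2B(n-1) + 1, with B(1) = 1 (a single disk takes one move).
First terms: 1, 3, 7, 15, 31, 63, … — each is one less than a power of 2. Indeed B(n) + 1 = 2(B(n-1) + 1) with B(1) + 1 = 2, so B(n) + 1 = 2ⁿ and B(n) = 2ⁿ - 1.
Hence B(14) = 2^14 - 1 = 16384 - 1 = 16383.

B(n) = 2B(n-1) + 1, B(1) = 1; B(14) = 16383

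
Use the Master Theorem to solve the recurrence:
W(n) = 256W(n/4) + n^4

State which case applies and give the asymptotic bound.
Master Theorem template: W(n) = a·W(n/b) + f(n).
Here: a=256, b=4, f(n)=n^4
Compute log_b(a) = log_4(256) = 4.
f(n) = n^4 = Θ(n^4). Case 2: W(n) = Θ(n^4 log n).

Case 2: W(n) = Θ(n^4 log n)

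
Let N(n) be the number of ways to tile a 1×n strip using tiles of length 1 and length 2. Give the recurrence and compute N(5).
Condition on the last tile: it has length 1 (leaving a 1×(n-1) strip) or length 2 (leaving a 1×(n-2) strip), so N(n) = N(n-1) + N(n-2) (order-2 linear recurrence).
For 0 ≤ i < 2 only unit tiles fit, so N(i) = 1.
Iterating the recurrence: N(2) = 2, N(3) = 3, N(4) = 5, N(5) = 8.

N(n) = N(n-1) + N(n-2), with N(i) = 1 for 0 ≤ i < 2; N(5) = 8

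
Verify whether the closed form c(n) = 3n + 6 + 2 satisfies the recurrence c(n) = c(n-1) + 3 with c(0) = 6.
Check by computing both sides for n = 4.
From the recurrence with c(0) = 6:
  c(0) = 6, c(1) = 9, c(2) = 12, c(3) = 15, c(4) = 18
  so the recurrence gives c(4) = 18.
From the proposed closed form c(n) = 3n + 6 + 2:
  c(4) = 20.
The recurrence gives 18 but the closed form gives 20, so the closed form does not satisfy the recurrence.

No, the closed form is incorrect.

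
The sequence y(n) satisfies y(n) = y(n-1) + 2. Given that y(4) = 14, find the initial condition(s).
y(4) = y(0) + 4·2, so y(0) = 14 - 8 = 6.

y(0) = 6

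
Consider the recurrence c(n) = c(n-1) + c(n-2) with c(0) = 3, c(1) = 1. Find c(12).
Computing the sequence terms:
3, 1, 4, 5, 9, 14, 23, 37, 60, 97, 157, 254, 411

411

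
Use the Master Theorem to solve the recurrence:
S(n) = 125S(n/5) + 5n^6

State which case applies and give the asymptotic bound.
Master Theorem template: S(n) = a·S(n/b) + f(n).
Here: a=125, b=5, f(n)=5n^6
Compute log_b(a) = log_5(125) = 3.
f(n) = 5n^6 = Ω(n^(3+ε)) with ε = 3, and the regularity condition holds (a·f(n/b) = (a/b^6)·f(n) with a/b^6 = 5^-3 < 1). Case 3: S(n) = Θ(f(n)) = Θ(n^6).

Case 3: S(n) = Θ(n^6)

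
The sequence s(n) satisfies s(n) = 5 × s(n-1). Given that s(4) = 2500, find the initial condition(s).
In general s(n) = 5ⁿ · s(0). At n = 4: s(0) = s(4) / 5^4 = 2500 / 625 = 4.

s(0) = 4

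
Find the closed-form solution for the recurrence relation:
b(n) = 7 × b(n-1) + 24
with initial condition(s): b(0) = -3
Recurrence: b(n) = 7 × b(n-1) + 24, initial: b(0) = -3.
Try b(n) = A·7ⁿ + C. Substituting: A·7ⁿ + C = 7(A·7ⁿ⁻¹ + C) + 24 = A·7ⁿ + 7C + 24, so C = 7C + 24, giving C = -4. Then b(0) = A - 4 = -3 gives A = 1.

b(n) = 7ⁿ - 4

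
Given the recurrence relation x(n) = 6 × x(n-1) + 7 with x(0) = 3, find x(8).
Computing step by step:
x(0) = 3
x(1) = 6 × 3 + 7 = 25
x(2) = 6 × 25 + 7 = 157
x(3) = 6 × 157 + 7 = 949
x(4) = 6 × 949 + 7 = 5701
x(5) = 6 × 5701 + 7 = 34213
x(6) = 6 × 34213 + 7 = 205285
x(7) = 6 × 205285 + 7 = 1231717
x(8) = 6 × 1231717 + 7 = 7390309

7390309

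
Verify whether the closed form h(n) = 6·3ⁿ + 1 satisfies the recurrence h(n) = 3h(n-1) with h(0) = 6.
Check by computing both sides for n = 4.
From the recurrence with h(0) = 6:
  h(0) = 6, h(1) = 18, h(2) = 54, h(3) = 162, h(4) = 486
  so the recurrence gives h(4) = 486.
From the proposed closed form h(n) = 6·3ⁿ + 1:
  h(4) = 487.
The recurrence gives 486 but the closed form gives 487, so the closed form does not satisfy the recurrence.

No, the closed form is incorrect.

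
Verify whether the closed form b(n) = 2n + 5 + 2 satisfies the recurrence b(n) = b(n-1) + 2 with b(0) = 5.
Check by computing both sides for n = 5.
From the recurrence with b(0) = 5:
  b(0) = 5, b(1) = 7, b(2) = 9, b(3) = 11, b(4) = 13, b(5) = 15
  so the recurrence gives b(5) = 15.
From the proposed closed form b(n) = 2n + 5 + 2:
  b(5) = 17.
The recurrence gives 15 but the closed form gives 17, so the closed form does not satisfy the recurrence.

No, the closed form is incorrect.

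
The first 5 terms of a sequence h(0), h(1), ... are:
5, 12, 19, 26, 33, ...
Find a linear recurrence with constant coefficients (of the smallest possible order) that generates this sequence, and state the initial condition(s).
Look for the lowest-order linear relation among consecutive terms.
Observation: consecutive differences are constant (= 7).
Check at n=2: 1·12 + 7 = 19. ✓

h(n) = h(n-1) + 7, h(0) = 5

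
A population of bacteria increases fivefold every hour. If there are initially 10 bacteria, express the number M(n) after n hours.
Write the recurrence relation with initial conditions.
Each hour multiplies the count by 5, so the count after n hours depends only on the count after n-1 hours: M(n) = 5 × M(n-1). The starting count gives M(0) = 10.
Unrolling n times gives the closed form M(n) = 10 × 5ⁿ.

M(n) = 5 × M(n-1), M(0) = 10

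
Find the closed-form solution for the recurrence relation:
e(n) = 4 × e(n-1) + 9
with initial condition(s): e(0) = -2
Recurrence: e(n) = 4 × e(n-1) + 9, initial: e(0) = -2.
Try e(n) = A·4ⁿ + C. Substituting: A·4ⁿ + C = 4(A·4ⁿ⁻¹ + C) + 9 = A·4ⁿ + 4C + 9, so C = 4C + 9, giving C = -3. Then e(0) = A - 3 = -2 gives A = 1.

e(n) = 4ⁿ - 3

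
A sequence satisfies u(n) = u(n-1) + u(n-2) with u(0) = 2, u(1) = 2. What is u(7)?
Computing the sequence terms:
2, 2, 4, 6, 10, 16, 26, 42

42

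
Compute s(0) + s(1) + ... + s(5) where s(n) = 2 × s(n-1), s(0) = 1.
Computing the sequence terms: 1, 2, 4, 8, 16, 32
Adding these values together:

63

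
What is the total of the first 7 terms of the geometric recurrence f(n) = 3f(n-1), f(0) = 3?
Computing the sequence terms: 3, 9, 27, 81, 243, 729, 2187
Adding these values together:

3279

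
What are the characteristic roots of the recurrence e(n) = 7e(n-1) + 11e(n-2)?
Substitute e(n) = rⁿ and divide through by rⁿ⁻²: r² - 7r - 11 = 0
Discriminant: 7² + 4·11 = 93, not a perfect square, so by the quadratic formula r = (7 ± √93)/2.
General solution: e(n) = A·r₁ⁿ + B·r₂ⁿ where r₁,r₂ = (7 ± √93)/2

Characteristic: r² - 7r - 11 = 0, Roots: r = (7 ± √93)/2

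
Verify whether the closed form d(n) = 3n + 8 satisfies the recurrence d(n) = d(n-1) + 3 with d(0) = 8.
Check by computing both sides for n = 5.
From the recurrence with d(0) = 8:
  d(0) = 8, d(1) = 11, d(2) = 14, d(3) = 17, d(4) = 20, d(5) = 23
  so the recurrence gives d(5) = 23.
From the proposed closed form d(n) = 3n + 8:
  d(5) = 23.
Both sides give 23 at n = 5, and the initial condition(s) match, so the closed form is consistent.

Yes, the closed form is correct.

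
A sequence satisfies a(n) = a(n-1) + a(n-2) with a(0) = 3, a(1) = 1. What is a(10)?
Computing the sequence terms:
3, 1, 4, 5, 9, 14, 23, 37, 60, 97, 157

157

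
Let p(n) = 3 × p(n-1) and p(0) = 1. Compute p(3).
Computing step by step:
p(0) = 1
p(1) = 3 × 1 = 3
p(2) = 3 × 3 = 9
p(3) = 3 × 9 = 27

27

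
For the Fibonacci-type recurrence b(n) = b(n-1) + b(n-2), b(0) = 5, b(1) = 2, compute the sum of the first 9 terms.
Computing the sequence terms: 5, 2, 7, 9, 16, 25, 41, 66, 107
Adding these values together:

278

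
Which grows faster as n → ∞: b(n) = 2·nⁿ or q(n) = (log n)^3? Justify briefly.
Comparing growth rates:
Growth-rate hierarchy: log n ≺ any polynomial ≺ any exponential cⁿ (c>1) ≺ n! ≺ nⁿ.
super-exponential nⁿ dominates polylogarithmic (log n)^3 asymptotically.

b(n) grows faster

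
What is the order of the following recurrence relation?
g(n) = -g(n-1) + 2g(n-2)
The order is the largest lag k for which g(n-k) appears. Here the deepest term is g(n-2), so the order is 2.

Order 2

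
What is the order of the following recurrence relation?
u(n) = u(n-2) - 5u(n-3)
The order is the largest lag k for which u(n-k) appears. Here the deepest term is u(n-3), so the order is 3.

Order 3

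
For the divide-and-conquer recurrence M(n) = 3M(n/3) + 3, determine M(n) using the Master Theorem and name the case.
Master Theorem template: M(n) = a·M(n/b) + f(n).
Here: a=3, b=3, f(n)=3
Compute log_b(a) = log_3(3) = 1.
f(n) = 3 = O(n^(1-ε)) with ε = 1. Case 1: M(n) = Θ(n^log_b(a)) = Θ(n).

Case 1: M(n) = Θ(n)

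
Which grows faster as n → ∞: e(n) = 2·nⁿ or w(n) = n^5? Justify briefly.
Comparing growth rates:
Growth-rate hierarchy: log n ≺ any polynomial ≺ any exponential cⁿ (c>1) ≺ n! ≺ nⁿ.
super-exponential nⁿ dominates polynomial degree 5 asymptotically.

e(n) grows faster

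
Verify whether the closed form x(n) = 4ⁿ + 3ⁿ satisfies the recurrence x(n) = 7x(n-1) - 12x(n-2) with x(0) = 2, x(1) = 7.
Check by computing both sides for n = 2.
From the recurrence with x(0) = 2, x(1) = 7:
  x(0) = 2, x(1) = 7, x(2) = 25
  so the recurrence gives x(2) = 25.
From the proposed closed form x(n) = 4ⁿ + 3ⁿ:
  x(2) = 25.
Both sides give 25 at n = 2, and the initial condition(s) match, so the closed form is consistent.

Yes, the closed form is correct.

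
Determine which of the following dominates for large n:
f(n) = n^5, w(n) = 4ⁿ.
Comparing growth rates:
Growth-rate hierarchy: log n ≺ any polynomial ≺ any exponential cⁿ (c>1) ≺ n! ≺ nⁿ.
exponential base 4 dominates polynomial degree 5 asymptotically.

w(n) grows faster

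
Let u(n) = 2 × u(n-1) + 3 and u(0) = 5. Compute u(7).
Computing step by step:
u(0) = 5
u(1) = 2 × 5 + 3 = 13
u(2) = 2 × 13 + 3 = 29
u(3) = 2 × 29 + 3 = 61
u(4) = 2 × 61 + 3 = 125
u(5) = 2 × 125 + 3 = 253
u(6) = 2 × 253 + 3 = 509
u(7) = 2 × 509 + 3 = 1021

1021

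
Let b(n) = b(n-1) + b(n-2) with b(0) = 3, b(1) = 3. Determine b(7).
Computing the sequence terms:
3, 3, 6, 9, 15, 24, 39, 63

63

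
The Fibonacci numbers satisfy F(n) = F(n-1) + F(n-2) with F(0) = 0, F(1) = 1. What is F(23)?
Computing the sequence terms:
0, 1, 1, 2, 3, 5, 8, 13, 21, 34, 55, 89, 144, 233, 377, 610, 987, 1597, 2584, 4181, 6765, 10946, 17711, 28657

28657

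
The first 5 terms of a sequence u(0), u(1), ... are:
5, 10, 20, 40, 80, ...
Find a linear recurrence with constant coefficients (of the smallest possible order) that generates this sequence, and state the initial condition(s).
Look for the lowest-order linear relation among consecutive terms.
Observation: each term is 2× the previous.
Check at n=2: 2·10 = 20. ✓

u(n) = 2 × u(n-1), u(0) = 5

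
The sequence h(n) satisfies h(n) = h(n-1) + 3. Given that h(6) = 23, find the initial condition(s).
h(6) = h(0) + 6·3, so h(0) = 23 - 18 = 5.

h(0) = 5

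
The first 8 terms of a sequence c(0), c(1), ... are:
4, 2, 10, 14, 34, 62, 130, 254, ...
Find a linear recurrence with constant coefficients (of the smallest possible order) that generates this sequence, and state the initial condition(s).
Look for the lowest-order linear relation among consecutive terms.
Observation: c(n) - 1·c(n-1) - (2)·c(n-2) = 0 holds for the shown terms, and no order-1 relation c(n) = α·c(n-1) + β fits.
Check at n=3: 1·10 + (2)·2 = 14. ✓

c(n) = c(n-1) + 2c(n-2), c(0) = 4, c(1) = 2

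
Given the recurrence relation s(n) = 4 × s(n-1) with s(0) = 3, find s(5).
Computing step by step:
s(0) = 3
s(1) = 4 × 3 = 12
s(2) = 4 × 12 = 48
s(3) = 4 × 48 = 192
s(4) = 4 × 192 = 768
s(5) = 4 × 768 = 3072

3072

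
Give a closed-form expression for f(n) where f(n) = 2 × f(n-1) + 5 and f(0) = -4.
Recurrence: f(n) = 2 × f(n-1) + 5, initial: f(0) = -4.
Try f(n) = A·2ⁿ + C. Substituting: A·2ⁿ + C = 2(A·2ⁿ⁻¹ + C) + 5 = A·2ⁿ + 2C + 5, so C = 2C + 5, giving C = -5. Then f(0) = A - 5 = -4 gives A = 1.

f(n) = 2ⁿ - 5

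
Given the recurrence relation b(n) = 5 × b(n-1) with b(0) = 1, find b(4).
Computing step by step:
b(0) = 1
b(1) = 5 × 1 = 5
b(2) = 5 × 5 = 25
b(3) = 5 × 25 = 125
b(4) = 5 × 125 = 625

625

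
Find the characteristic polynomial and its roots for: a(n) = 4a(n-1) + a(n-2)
Substitute a(n) = rⁿ and divide through by rⁿ⁻²: r² - 4r - 1 = 0
Discriminant: 4² + 4·1 = 20, not a perfect square, so by the quadratic formula r = (4 ± √20)/2.
General solution: a(n) = A·r₁ⁿ + B·r₂ⁿ where r₁,r₂ = (4 ± √20)/2

Characteristic: r² - 4r - 1 = 0, Roots: r = (4 ± √20)/2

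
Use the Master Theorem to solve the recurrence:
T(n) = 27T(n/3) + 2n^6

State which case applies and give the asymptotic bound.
Master Theorem template: T(n) = a·T(n/b) + f(n).
Here: a=27, b=3, f(n)=2n^6
Compute log_b(a) = log_3(27) = 3.
f(n) = 2n^6 = Ω(n^(3+ε)) with ε = 3, and the regularity condition holds (a·f(n/b) = (a/b^6)·f(n) with a/b^6 = 3^-3 < 1). Case 3: T(n) = Θ(f(n)) = Θ(n^6).

Case 3: T(n) = Θ(n^6)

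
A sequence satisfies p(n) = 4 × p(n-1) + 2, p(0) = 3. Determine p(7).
Computing step by step:
p(0) = 3
p(1) = 4 × 3 + 2 = 14
p(2) = 4 × 14 + 2 = 58
p(3) = 4 × 58 + 2 = 234
p(4) = 4 × 234 + 2 = 938
p(5) = 4 × 938 + 2 = 3754
p(6) = 4 × 3754 + 2 = 15018
p(7) = 4 × 15018 + 2 = 60074

60074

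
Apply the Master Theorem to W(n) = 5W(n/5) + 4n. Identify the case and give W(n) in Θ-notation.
Master Theorem template: W(n) = a·W(n/b) + f(n).
Here: a=5, b=5, f(n)=4n
Compute log_b(a) = log_5(5) = 1.
f(n) = 4n = Θ(n). Case 2: W(n) = Θ(n log n).

Case 2: W(n) = Θ(n log n)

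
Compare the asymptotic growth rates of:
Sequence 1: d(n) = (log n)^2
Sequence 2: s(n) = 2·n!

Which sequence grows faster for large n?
Comparing growth rates:
Growth-rate hierarchy: log n ≺ any polynomial ≺ any exponential cⁿ (c>1) ≺ n! ≺ nⁿ.
factorial dominates polylogarithmic (log n)^2 asymptotically.

s(n) grows faster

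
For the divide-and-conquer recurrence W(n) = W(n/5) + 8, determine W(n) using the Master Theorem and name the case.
Master Theorem template: W(n) = a·W(n/b) + f(n).
Here: a=1, b=5, f(n)=8
Compute log_b(a) = log_5(1) = 0.
f(n) = 8 = Θ(1). Case 2: W(n) = Θ(log n).

Case 2: W(n) = Θ(log n)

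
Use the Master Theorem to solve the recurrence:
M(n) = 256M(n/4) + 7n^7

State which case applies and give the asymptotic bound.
Master Theorem template: M(n) = a·M(n/b) + f(n).
Here: a=256, b=4, f(n)=7n^7
Compute log_b(a) = log_4(256) = 4.
f(n) = 7n^7 = Ω(n^(4+ε)) with ε = 3, and the regularity condition holds (a·f(n/b) = (a/b^7)·f(n) with a/b^7 = 4^-3 < 1). Case 3: M(n) = Θ(f(n)) = Θ(n^7).

Case 3: M(n) = Θ(n^7)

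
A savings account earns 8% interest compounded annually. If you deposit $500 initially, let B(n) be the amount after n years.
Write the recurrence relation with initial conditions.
Each year the balance grows by 8%, i.e. is multiplied by 1 + 8/100 = 1.08, so B(n) = 1.08 × B(n-1). The initial deposit gives B(0) = 500.
Unrolling gives the closed form B(n) = 500 × (1.08)ⁿ.

B(n) = 1.08 × B(n-1), B(0) = 500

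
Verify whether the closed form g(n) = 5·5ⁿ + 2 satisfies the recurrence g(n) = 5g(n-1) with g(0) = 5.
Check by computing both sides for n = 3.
From the recurrence with g(0) = 5:
  g(0) = 5, g(1) = 25, g(2) = 125, g(3) = 625
  so the recurrence gives g(3) = 625.
From the proposed closed form g(n) = 5·5ⁿ + 2:
  g(3) = 627.
The recurrence gives 625 but the closed form gives 627, so the closed form does not satisfy the recurrence.

No, the closed form is incorrect.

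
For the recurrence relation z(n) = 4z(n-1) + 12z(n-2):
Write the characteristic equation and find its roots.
Substitute z(n) = rⁿ and divide through by rⁿ⁻²: r² - 4r - 12 = 0
Factor: (r + 2)(r - 6) = 0, so r = -2, 6.
General solution: z(n) = A·(-2)ⁿ + B·6ⁿ

Characteristic: r² - 4r - 12 = 0, Roots: r = -2, 6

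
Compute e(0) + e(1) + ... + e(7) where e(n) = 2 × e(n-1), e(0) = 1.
Computing the sequence terms: 1, 2, 4, 8, 16, 32, 64, 128
Adding these values together:

255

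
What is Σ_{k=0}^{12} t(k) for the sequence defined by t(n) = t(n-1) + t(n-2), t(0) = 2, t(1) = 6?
Computing the sequence terms: 2, 6, 8, 14, 22, 36, 58, 94, 152, 246, 398, 644, 1042
Adding these values together:

2722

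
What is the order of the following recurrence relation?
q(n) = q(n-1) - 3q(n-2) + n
The order is the largest lag k for which q(n-k) appears. Here the deepest term is q(n-2) (the n term is non-homogeneous and does not affect the order), so the order is 2.

Order 2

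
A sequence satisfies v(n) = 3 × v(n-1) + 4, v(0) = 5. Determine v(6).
Computing step by step:
v(0) = 5
v(1) = 3 × 5 + 4 = 19
v(2) = 3 × 19 + 4 = 61
v(3) = 3 × 61 + 4 = 187
v(4) = 3 × 187 + 4 = 565
v(5) = 3 × 565 + 4 = 1699
v(6) = 3 × 1699 + 4 = 5101

5101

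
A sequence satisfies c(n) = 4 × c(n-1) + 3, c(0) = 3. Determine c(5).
Computing step by step:
c(0) = 3
c(1) = 4 × 3 + 3 = 15
c(2) = 4 × 15 + 3 = 63
c(3) = 4 × 63 + 3 = 255
c(4) = 4 × 255 + 3 = 1023
c(5) = 4 × 1023 + 3 = 4095

4095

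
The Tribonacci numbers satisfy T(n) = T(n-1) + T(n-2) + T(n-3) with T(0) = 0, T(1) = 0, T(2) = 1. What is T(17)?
Computing the sequence terms:
0, 0, 1, 1, 2, 4, 7, 13, 24, 44, 81, 149, 274, 504, 927, 1705, 3136, 5768

5768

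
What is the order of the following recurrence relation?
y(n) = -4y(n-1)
The order is the largest lag k for which y(n-k) appears. Here the deepest term is y(n-1), so the order is 1.

Order 1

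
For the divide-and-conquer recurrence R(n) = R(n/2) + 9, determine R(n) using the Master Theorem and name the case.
Master Theorem template: R(n) = a·R(n/b) + f(n).
Here: a=1, b=2, f(n)=9
Compute log_b(a) = log_2(1) = 0.
f(n) = 9 = Θ(1). Case 2: R(n) = Θ(log n).

Case 2: R(n) = Θ(log n)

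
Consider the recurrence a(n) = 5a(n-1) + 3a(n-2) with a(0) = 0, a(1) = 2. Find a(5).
Computing the sequence terms:
0, 2, 10, 56, 310, 1718

1718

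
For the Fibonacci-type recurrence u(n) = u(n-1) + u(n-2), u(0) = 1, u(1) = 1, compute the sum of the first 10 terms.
Computing the sequence terms: 1, 1, 2, 3, 5, 8, 13, 21, 34, 55
Adding these values together:

143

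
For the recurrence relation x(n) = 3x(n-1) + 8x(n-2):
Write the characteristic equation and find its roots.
Substitute x(n) = rⁿ and divide through by rⁿ⁻²: r² - 3r - 8 = 0
Discriminant: 3² + 4·8 = 41, not a perfect square, so by the quadratic formula r = (3 ± √41)/2.
General solution: x(n) = A·r₁ⁿ + B·r₂ⁿ where r₁,r₂ = (3 ± √41)/2

Characteristic: r² - 3r - 8 = 0, Roots: r = (3 ± √41)/2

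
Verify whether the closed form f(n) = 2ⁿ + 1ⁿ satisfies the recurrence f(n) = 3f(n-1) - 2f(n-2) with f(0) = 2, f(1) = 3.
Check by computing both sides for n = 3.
From the recurrence with f(0) = 2, f(1) = 3:
  f(0) = 2, f(1) = 3, f(2) = 5, f(3) = 9
  so the recurrence gives f(3) = 9.
From the proposed closed form f(n) = 2ⁿ + 1ⁿ:
  f(3) = 9.
Both sides give 9 at n = 3, and the initial condition(s) match, so the closed form is consistent.

Yes, the closed form is correct.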